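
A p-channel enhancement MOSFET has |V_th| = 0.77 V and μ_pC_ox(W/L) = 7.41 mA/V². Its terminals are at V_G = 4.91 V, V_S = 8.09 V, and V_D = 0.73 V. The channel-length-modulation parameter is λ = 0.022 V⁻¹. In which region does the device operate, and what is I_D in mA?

Saturation; I_D = 25.0 mA

V_SG = V_S − V_G = 8.09 − 4.91 = 3.18 V; V_SD = V_S − V_D = 8.09 − 0.73 = 7.36 V.
V_ov = V_SG − |V_th| = 3.18 − 0.77 = 2.41 V.
Since V_SD = 7.36 V ≥ V_ov = 2.41 V, the device is in saturation.
I_D = ½ k_p V_ov² (1 + λ V_SD) = 0.5 × 7.41 × 2.41² × (1 + 0.022 × 7.36) = 25 mA.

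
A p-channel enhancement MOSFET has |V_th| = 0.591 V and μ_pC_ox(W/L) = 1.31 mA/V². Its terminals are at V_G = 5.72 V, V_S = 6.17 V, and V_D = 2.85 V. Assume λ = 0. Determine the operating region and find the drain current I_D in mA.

V_SG = V_S − V_G = 6.17 − 5.72 = 0.45 V; V_SD = V_S − V_D = 6.17 − 2.85 = 3.32 V.
V_SG = 0.45 V < |V_th| = 0.591 V, so the transistor is in cutoff.

Cutoff; I_D = 0 mA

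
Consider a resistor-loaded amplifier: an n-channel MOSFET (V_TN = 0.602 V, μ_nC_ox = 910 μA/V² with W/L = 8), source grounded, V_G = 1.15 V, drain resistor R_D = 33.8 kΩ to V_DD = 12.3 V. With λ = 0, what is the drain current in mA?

I_D = 0.361 mA

V_GS = V_G = 1.15 V, so V_ov = 1.15 − 0.602 = 0.548 V.
k_n = μ_nC_ox · (W/L) = 7.28 mA/V².
Assume saturation: I_D = ½ k_n V_ov² = 0.5 × 7.28 × 0.548² = 1.09 mA, giving V_DS = V_DD − I_D R_D = 12.3 − 1.09 × 33.8 = -24.6 V.
But -24.6 V < V_ov = 0.548 V, so the device is actually in triode.
In triode I_D = k_n[V_ov V_DS − ½ V_DS²] and I_D = (V_DD − V_DS)/R_D. Equating: 123 V_DS² − 135.8 V_DS + 12.3 = 0, giving V_DS = 0.0995 V (the root below V_ov).
I_D = (12.3 − 0.0995) / 33.8 = 0.361 mA.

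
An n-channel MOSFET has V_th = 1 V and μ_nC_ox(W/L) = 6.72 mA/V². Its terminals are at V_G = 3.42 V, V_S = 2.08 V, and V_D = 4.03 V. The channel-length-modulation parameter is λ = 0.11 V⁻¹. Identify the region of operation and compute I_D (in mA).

Saturation; I_D = 0.472 mA

V_GS = V_G − V_S = 3.42 − 2.08 = 1.34 V; V_DS = V_D − V_S = 4.03 − 2.08 = 1.95 V.
V_ov = V_GS − V_th = 1.34 − 1 = 0.34 V.
Since V_DS = 1.95 V ≥ V_ov = 0.34 V, the device is in saturation.
I_D = ½ k_n V_ov² (1 + λ V_DS) = 0.5 × 6.72 × 0.34² × (1 + 0.11 × 1.95) = 0.472 mA.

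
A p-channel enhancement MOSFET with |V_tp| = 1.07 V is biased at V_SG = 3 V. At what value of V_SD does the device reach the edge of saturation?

V_SD,sat = 1.93 V

The boundary between triode and saturation is V_SD = V_SG − |V_tp| = V_ov.
V_ov = 3 − 1.07 = 1.93 V.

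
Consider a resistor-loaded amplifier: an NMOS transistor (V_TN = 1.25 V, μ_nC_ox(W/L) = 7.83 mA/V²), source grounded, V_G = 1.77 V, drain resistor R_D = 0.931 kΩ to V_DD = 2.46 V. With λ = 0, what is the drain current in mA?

I_D = 1.06 mA

V_GS = V_G = 1.77 V, so V_ov = 1.77 − 1.25 = 0.52 V.
Assume saturation: I_D = ½ k_n V_ov² = 0.5 × 7.83 × 0.52² = 1.06 mA, giving V_DS = V_DD − I_D R_D = 2.46 − 1.06 × 0.931 = 1.47 V.
V_DS = 1.47 V ≥ V_ov = 0.52 V, confirming saturation.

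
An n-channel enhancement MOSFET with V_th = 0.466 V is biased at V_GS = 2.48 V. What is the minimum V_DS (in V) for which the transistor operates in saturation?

V_DS,sat = 2.01 V

The boundary between triode and saturation is V_DS = V_GS − V_th = V_ov.
V_ov = 2.48 − 0.466 = 2.01 V.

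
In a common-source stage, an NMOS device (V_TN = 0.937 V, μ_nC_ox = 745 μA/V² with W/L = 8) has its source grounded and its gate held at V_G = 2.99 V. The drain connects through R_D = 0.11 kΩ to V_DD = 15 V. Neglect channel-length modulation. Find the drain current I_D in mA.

I_D = 12.6 mA

V_GS = V_G = 2.99 V, so V_ov = 2.99 − 0.937 = 2.05 V.
k_n = μ_nC_ox · (W/L) = 5.96 mA/V².
Assume saturation: I_D = ½ k_n V_ov² = 0.5 × 5.96 × 2.05² = 12.6 mA, giving V_DS = V_DD − I_D R_D = 15 − 12.6 × 0.11 = 13.6 V.
V_DS = 13.6 V ≥ V_ov = 2.05 V, confirming saturation.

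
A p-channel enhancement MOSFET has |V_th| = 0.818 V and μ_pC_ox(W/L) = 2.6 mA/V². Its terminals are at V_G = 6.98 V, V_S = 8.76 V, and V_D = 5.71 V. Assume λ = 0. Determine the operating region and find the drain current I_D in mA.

V_SG = V_S − V_G = 8.76 − 6.98 = 1.78 V; V_SD = V_S − V_D = 8.76 − 5.71 = 3.05 V.
V_ov = V_SG − |V_th| = 1.78 − 0.818 = 0.962 V.
Since V_SD = 3.05 V ≥ V_ov = 0.962 V, the device is in saturation.
I_D = ½ k_p V_ov² = 0.5 × 2.6 × 0.962² = 1.2 mA.

Saturation; I_D = 1.20 mA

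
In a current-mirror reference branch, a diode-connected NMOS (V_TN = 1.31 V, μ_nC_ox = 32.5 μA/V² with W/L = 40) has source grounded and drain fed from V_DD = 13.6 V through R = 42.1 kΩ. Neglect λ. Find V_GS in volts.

With gate tied to drain, V_GS = V_DS ≥ V_GS − V_TN, so the device is in saturation.
k_n = μ_nC_ox · (W/L) = 1.3 mA/V².
KCL at the drain: ½ k_n (V_GS − V_TN)² = (V_DD − V_GS)/R.
Let x = V_GS − 1.31. Then 27.4 x² + x − 12.29 = 0, giving x = 0.652 V (positive root), so V_GS = 1.96 V.
I_D = (V_DD − V_GS)/R = (13.6 − 1.96) / 42.1 = 0.276 mA.

V_GS = 1.96 V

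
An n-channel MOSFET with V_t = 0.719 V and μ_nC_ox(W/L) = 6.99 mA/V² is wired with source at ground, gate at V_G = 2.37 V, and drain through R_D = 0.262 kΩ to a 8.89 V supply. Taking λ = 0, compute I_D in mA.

V_GS = V_G = 2.37 V, so V_ov = 2.37 − 0.719 = 1.65 V.
Assume saturation: I_D = ½ k_n V_ov² = 0.5 × 6.99 × 1.65² = 9.53 mA, giving V_DS = V_DD − I_D R_D = 8.89 − 9.53 × 0.262 = 6.39 V.
V_DS = 6.39 V ≥ V_ov = 1.65 V, confirming saturation.

I_D = 9.53 mA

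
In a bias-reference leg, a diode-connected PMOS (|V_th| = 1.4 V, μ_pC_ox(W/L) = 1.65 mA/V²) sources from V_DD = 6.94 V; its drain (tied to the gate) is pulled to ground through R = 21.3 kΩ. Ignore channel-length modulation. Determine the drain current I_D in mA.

With gate tied to drain, V_SG = V_SD ≥ V_SG − |V_th|, so the device is in saturation.
KCL at the drain: ½ k_p (V_SG − |V_th|)² = (V_DD − V_SG)/R.
Let x = V_SG − 1.4. Then 17.6 x² + x − 5.54 = 0, giving x = 0.534 V (positive root), so V_SG = 1.93 V.
I_D = (V_DD − V_SG)/R = (6.94 − 1.93) / 21.3 = 0.235 mA.

I_D = 0.235 mA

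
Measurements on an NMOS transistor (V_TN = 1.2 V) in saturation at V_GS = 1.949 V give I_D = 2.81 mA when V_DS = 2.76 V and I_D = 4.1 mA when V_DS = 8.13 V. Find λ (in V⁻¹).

With V_GS fixed, I_D ∝ (1 + λ V_DS) in saturation, so I_D2/I_D1 = (1 + λ V_DS2)/(1 + λ V_DS1).
4.1/2.81 = 1.459 = (1 + 8.13 λ)/(1 + 2.76 λ).
Solving: λ (I_D1 V_DS2 − I_D2 V_DS1) = I_D2 − I_D1, so λ = (4.1 − 2.81) / (2.81 × 8.13 − 4.1 × 2.76) = 1.29 / 11.5 = 0.112 V⁻¹.

λ = 0.112 V⁻¹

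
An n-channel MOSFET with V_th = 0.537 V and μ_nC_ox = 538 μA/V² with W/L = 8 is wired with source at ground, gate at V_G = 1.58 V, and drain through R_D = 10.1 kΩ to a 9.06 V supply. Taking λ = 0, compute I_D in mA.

I_D = 0.875 mA

V_GS = V_G = 1.58 V, so V_ov = 1.58 − 0.537 = 1.04 V.
k_n = μ_nC_ox · (W/L) = 4.304 mA/V².
Assume saturation: I_D = ½ k_n V_ov² = 0.5 × 4.304 × 1.04² = 2.34 mA, giving V_DS = V_DD − I_D R_D = 9.06 − 2.34 × 10.1 = -14.6 V.
But -14.6 V < V_ov = 1.04 V, so the device is actually in triode.
In triode I_D = k_n[V_ov V_DS − ½ V_DS²] and I_D = (V_DD − V_DS)/R_D. Equating: 21.7 V_DS² − 46.34 V_DS + 9.06 = 0, giving V_DS = 0.218 V (the root below V_ov).
I_D = (9.06 − 0.218) / 10.1 = 0.875 mA.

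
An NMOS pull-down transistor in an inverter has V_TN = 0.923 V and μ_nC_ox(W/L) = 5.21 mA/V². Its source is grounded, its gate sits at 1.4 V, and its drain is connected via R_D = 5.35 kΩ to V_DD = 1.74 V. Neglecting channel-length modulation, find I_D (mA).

V_GS = V_G = 1.4 V, so V_ov = 1.4 − 0.923 = 0.477 V.
Assume saturation: I_D = ½ k_n V_ov² = 0.5 × 5.21 × 0.477² = 0.593 mA, giving V_DS = V_DD − I_D R_D = 1.74 − 0.593 × 5.35 = -1.43 V.
But -1.43 V < V_ov = 0.477 V, so the device is actually in triode.
In triode I_D = k_n[V_ov V_DS − ½ V_DS²] and I_D = (V_DD − V_DS)/R_D. Equating: 13.9 V_DS² − 14.3 V_DS + 1.74 = 0, giving V_DS = 0.141 V (the root below V_ov).
I_D = (1.74 − 0.141) / 5.35 = 0.299 mA.

I_D = 0.299 mA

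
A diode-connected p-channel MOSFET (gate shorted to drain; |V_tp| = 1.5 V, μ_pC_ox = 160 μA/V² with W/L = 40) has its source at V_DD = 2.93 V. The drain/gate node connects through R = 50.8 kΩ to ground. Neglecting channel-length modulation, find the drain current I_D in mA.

With gate tied to drain, V_SG = V_SD ≥ V_SG − |V_tp|, so the device is in saturation.
k_p = μ_pC_ox · (W/L) = 6.4 mA/V².
KCL at the drain: ½ k_p (V_SG − |V_tp|)² = (V_DD − V_SG)/R.
Let x = V_SG − 1.5. Then 163 x² + x − 1.43 = 0, giving x = 0.0908 V (positive root), so V_SG = 1.59 V.
I_D = (V_DD − V_SG)/R = (2.93 − 1.59) / 50.8 = 0.0264 mA.

I_D = 0.0264 mA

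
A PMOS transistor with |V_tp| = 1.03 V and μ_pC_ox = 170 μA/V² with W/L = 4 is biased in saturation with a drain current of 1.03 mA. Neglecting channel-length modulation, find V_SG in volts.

V_SG = 2.77 V

k_p = μ_pC_ox · (W/L) = 0.68 mA/V².
In saturation I_D = ½ k_p (V_SG − |V_tp|)², so V_SG − |V_tp| = √(2 I_D / k_p) = √(2 × 1.03 / 0.68) = 1.74 V.
V_SG = 1.03 + 1.74 = 2.77 V.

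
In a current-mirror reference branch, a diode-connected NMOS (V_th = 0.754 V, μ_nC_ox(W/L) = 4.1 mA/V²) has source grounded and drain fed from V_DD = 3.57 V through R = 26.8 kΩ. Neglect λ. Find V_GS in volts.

V_GS = 0.971 V

With gate tied to drain, V_GS = V_DS ≥ V_GS − V_th, so the device is in saturation.
KCL at the drain: ½ k_n (V_GS − V_th)² = (V_DD − V_GS)/R.
Let x = V_GS − 0.754. Then 54.9 x² + x − 2.816 = 0, giving x = 0.217 V (positive root), so V_GS = 0.971 V.
I_D = (V_DD − V_GS)/R = (3.57 − 0.971) / 26.8 = 0.097 mA.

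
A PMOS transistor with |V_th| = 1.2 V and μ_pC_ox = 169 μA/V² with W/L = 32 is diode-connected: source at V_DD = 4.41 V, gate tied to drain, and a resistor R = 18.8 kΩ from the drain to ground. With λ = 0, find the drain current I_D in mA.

I_D = 0.158 mA

With gate tied to drain, V_SG = V_SD ≥ V_SG − |V_th|, so the device is in saturation.
k_p = μ_pC_ox · (W/L) = 5.408 mA/V².
KCL at the drain: ½ k_p (V_SG − |V_th|)² = (V_DD − V_SG)/R.
Let x = V_SG − 1.2. Then 50.8 x² + x − 3.21 = 0, giving x = 0.242 V (positive root), so V_SG = 1.44 V.
I_D = (V_DD − V_SG)/R = (4.41 − 1.44) / 18.8 = 0.158 mA.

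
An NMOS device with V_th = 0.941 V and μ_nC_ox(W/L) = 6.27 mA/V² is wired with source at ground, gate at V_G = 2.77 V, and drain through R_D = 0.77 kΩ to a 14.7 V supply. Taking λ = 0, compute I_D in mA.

I_D = 10.5 mA

V_GS = V_G = 2.77 V, so V_ov = 2.77 − 0.941 = 1.83 V.
Assume saturation: I_D = ½ k_n V_ov² = 0.5 × 6.27 × 1.83² = 10.5 mA, giving V_DS = V_DD − I_D R_D = 14.7 − 10.5 × 0.77 = 6.62 V.
V_DS = 6.62 V ≥ V_ov = 1.83 V, confirming saturation.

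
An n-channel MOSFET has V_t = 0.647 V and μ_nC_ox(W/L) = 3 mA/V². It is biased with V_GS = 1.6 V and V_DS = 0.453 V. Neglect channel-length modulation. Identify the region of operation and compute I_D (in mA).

V_ov = V_GS − V_t = 1.6 − 0.647 = 0.953 V.
Since V_DS = 0.453 V < V_ov = 0.953 V, the device is in the triode region.
I_D = k_n [V_ov · V_DS − ½ V_DS²] = 3 × [0.953 × 0.453 − 0.5 × 0.453²] = 0.987 mA.

Triode; I_D = 0.987 mA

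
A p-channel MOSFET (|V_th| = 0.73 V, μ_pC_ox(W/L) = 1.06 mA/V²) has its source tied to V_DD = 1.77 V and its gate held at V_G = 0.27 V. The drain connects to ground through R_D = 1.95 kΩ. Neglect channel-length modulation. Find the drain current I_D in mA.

V_SG = V_DD − V_G = 1.77 − 0.27 = 1.5 V, so V_ov = 1.5 − 0.73 = 0.77 V.
Assume saturation: I_D = ½ k_p V_ov² = 0.5 × 1.06 × 0.77² = 0.314 mA, giving V_SD = V_DD − I_D R_D = 1.77 − 0.314 × 1.95 = 1.16 V.
V_SD = 1.16 V ≥ V_ov = 0.77 V, confirming saturation.

I_D = 0.314 mA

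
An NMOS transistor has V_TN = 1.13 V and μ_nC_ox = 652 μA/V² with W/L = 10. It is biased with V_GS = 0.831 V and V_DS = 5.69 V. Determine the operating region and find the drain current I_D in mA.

V_GS = 0.831 V < V_TN = 1.13 V, so the transistor is in cutoff.

Cutoff; I_D = 0 mA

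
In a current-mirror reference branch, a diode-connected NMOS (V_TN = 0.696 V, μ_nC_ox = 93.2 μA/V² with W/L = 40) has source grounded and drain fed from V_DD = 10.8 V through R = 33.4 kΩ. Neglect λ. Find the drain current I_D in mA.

With gate tied to drain, V_GS = V_DS ≥ V_GS − V_TN, so the device is in saturation.
k_n = μ_nC_ox · (W/L) = 3.728 mA/V².
KCL at the drain: ½ k_n (V_GS − V_TN)² = (V_DD − V_GS)/R.
Let x = V_GS − 0.696. Then 62.3 x² + x − 10.1 = 0, giving x = 0.395 V (positive root), so V_GS = 1.09 V.
I_D = (V_DD − V_GS)/R = (10.8 − 1.09) / 33.4 = 0.291 mA.

I_D = 0.291 mA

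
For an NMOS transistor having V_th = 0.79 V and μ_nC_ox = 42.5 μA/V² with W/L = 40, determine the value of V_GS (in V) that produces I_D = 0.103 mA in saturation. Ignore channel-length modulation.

V_GS = 1.14 V

k_n = μ_nC_ox · (W/L) = 1.7 mA/V².
In saturation I_D = ½ k_n (V_GS − V_th)², so V_GS − V_th = √(2 I_D / k_n) = √(2 × 0.103 / 1.7) = 0.348 V.
V_GS = 0.79 + 0.348 = 1.14 V.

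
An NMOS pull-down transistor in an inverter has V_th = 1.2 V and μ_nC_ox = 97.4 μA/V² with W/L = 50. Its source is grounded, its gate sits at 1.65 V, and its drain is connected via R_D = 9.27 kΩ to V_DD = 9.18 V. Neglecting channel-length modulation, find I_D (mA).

V_GS = V_G = 1.65 V, so V_ov = 1.65 − 1.2 = 0.45 V.
k_n = μ_nC_ox · (W/L) = 4.87 mA/V².
Assume saturation: I_D = ½ k_n V_ov² = 0.5 × 4.87 × 0.45² = 0.493 mA, giving V_DS = V_DD − I_D R_D = 9.18 − 0.493 × 9.27 = 4.61 V.
V_DS = 4.61 V ≥ V_ov = 0.45 V, confirming saturation.

I_D = 0.493 mA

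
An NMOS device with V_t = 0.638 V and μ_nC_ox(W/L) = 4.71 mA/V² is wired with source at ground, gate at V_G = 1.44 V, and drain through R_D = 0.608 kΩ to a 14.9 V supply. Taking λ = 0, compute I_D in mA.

I_D = 1.51 mA

V_GS = V_G = 1.44 V, so V_ov = 1.44 − 0.638 = 0.802 V.
Assume saturation: I_D = ½ k_n V_ov² = 0.5 × 4.71 × 0.802² = 1.51 mA, giving V_DS = V_DD − I_D R_D = 14.9 − 1.51 × 0.608 = 14 V.
V_DS = 14 V ≥ V_ov = 0.802 V, confirming saturation.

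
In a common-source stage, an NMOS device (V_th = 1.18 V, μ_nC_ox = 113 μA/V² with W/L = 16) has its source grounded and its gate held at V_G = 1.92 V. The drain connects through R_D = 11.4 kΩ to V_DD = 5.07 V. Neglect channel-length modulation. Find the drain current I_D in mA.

V_GS = V_G = 1.92 V, so V_ov = 1.92 − 1.18 = 0.74 V.
k_n = μ_nC_ox · (W/L) = 1.808 mA/V².
Assume saturation: I_D = ½ k_n V_ov² = 0.5 × 1.808 × 0.74² = 0.495 mA, giving V_DS = V_DD − I_D R_D = 5.07 − 0.495 × 11.4 = -0.573 V.
But -0.573 V < V_ov = 0.74 V, so the device is actually in triode.
In triode I_D = k_n[V_ov V_DS − ½ V_DS²] and I_D = (V_DD − V_DS)/R_D. Equating: 10.3 V_DS² − 16.25 V_DS + 5.07 = 0, giving V_DS = 0.428 V (the root below V_ov).
I_D = (5.07 − 0.428) / 11.4 = 0.407 mA.

I_D = 0.407 mA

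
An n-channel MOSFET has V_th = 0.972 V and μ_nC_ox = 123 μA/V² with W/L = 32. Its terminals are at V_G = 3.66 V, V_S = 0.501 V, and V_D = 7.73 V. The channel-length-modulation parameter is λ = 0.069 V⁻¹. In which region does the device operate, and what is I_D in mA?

Saturation; I_D = 14.1 mA

V_GS = V_G − V_S = 3.66 − 0.501 = 3.16 V; V_DS = V_D − V_S = 7.73 − 0.501 = 7.23 V.
k_n = μ_nC_ox · (W/L) = 3.936 mA/V².
V_ov = V_GS − V_th = 3.16 − 0.972 = 2.19 V.
Since V_DS = 7.23 V ≥ V_ov = 2.19 V, the device is in saturation.
I_D = ½ k_n V_ov² (1 + λ V_DS) = 0.5 × 3.936 × 2.19² × (1 + 0.069 × 7.23) = 14.1 mA.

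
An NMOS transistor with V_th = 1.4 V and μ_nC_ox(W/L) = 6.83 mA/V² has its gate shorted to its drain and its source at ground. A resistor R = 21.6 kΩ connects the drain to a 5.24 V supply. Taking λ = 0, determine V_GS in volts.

With gate tied to drain, V_GS = V_DS ≥ V_GS − V_th, so the device is in saturation.
KCL at the drain: ½ k_n (V_GS − V_th)² = (V_DD − V_GS)/R.
Let x = V_GS − 1.4. Then 73.8 x² + x − 3.84 = 0, giving x = 0.221 V (positive root), so V_GS = 1.62 V.
I_D = (V_DD − V_GS)/R = (5.24 − 1.62) / 21.6 = 0.168 mA.

V_GS = 1.62 V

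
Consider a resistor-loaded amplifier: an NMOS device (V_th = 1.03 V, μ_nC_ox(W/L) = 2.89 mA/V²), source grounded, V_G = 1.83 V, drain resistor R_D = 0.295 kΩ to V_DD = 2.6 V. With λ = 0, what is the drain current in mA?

V_GS = V_G = 1.83 V, so V_ov = 1.83 − 1.03 = 0.8 V.
Assume saturation: I_D = ½ k_n V_ov² = 0.5 × 2.89 × 0.8² = 0.925 mA, giving V_DS = V_DD − I_D R_D = 2.6 − 0.925 × 0.295 = 2.33 V.
V_DS = 2.33 V ≥ V_ov = 0.8 V, confirming saturation.

I_D = 0.925 mA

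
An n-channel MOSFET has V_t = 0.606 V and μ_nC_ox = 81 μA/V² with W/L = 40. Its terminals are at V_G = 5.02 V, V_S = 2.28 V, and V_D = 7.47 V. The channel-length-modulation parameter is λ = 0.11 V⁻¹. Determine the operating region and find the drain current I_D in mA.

V_GS = V_G − V_S = 5.02 − 2.28 = 2.74 V; V_DS = V_D − V_S = 7.47 − 2.28 = 5.19 V.
k_n = μ_nC_ox · (W/L) = 3.24 mA/V².
V_ov = V_GS − V_t = 2.74 − 0.606 = 2.13 V.
Since V_DS = 5.19 V ≥ V_ov = 2.13 V, the device is in saturation.
I_D = ½ k_n V_ov² (1 + λ V_DS) = 0.5 × 3.24 × 2.13² × (1 + 0.11 × 5.19) = 11.6 mA.

Saturation; I_D = 11.6 mA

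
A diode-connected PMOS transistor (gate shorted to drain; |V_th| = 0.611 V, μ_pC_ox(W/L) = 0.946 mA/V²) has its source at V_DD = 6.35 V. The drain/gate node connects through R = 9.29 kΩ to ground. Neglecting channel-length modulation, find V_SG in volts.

With gate tied to drain, V_SG = V_SD ≥ V_SG − |V_th|, so the device is in saturation.
KCL at the drain: ½ k_p (V_SG − |V_th|)² = (V_DD − V_SG)/R.
Let x = V_SG − 0.611. Then 4.39 x² + x − 5.739 = 0, giving x = 1.03 V (positive root), so V_SG = 1.65 V.
I_D = (V_DD − V_SG)/R = (6.35 − 1.65) / 9.29 = 0.506 mA.

V_SG = 1.65 V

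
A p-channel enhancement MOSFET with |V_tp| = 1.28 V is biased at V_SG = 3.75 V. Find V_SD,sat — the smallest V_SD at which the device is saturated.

The boundary between triode and saturation is V_SD = V_SG − |V_tp| = V_ov.
V_ov = 3.75 − 1.28 = 2.47 V.

V_SD,sat = 2.47 V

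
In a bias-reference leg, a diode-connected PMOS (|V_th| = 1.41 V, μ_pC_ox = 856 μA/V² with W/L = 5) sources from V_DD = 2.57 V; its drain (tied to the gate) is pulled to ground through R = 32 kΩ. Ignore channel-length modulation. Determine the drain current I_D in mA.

With gate tied to drain, V_SG = V_SD ≥ V_SG − |V_th|, so the device is in saturation.
k_p = μ_pC_ox · (W/L) = 4.28 mA/V².
KCL at the drain: ½ k_p (V_SG − |V_th|)² = (V_DD − V_SG)/R.
Let x = V_SG − 1.41. Then 68.5 x² + x − 1.16 = 0, giving x = 0.123 V (positive root), so V_SG = 1.53 V.
I_D = (V_DD − V_SG)/R = (2.57 − 1.53) / 32 = 0.0324 mA.

I_D = 0.0324 mA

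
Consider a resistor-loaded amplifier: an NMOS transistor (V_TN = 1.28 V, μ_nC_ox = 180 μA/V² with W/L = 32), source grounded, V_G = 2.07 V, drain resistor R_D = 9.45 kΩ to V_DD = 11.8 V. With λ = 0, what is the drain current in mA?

I_D = 1.21 mA

V_GS = V_G = 2.07 V, so V_ov = 2.07 − 1.28 = 0.79 V.
k_n = μ_nC_ox · (W/L) = 5.76 mA/V².
Assume saturation: I_D = ½ k_n V_ov² = 0.5 × 5.76 × 0.79² = 1.8 mA, giving V_DS = V_DD − I_D R_D = 11.8 − 1.8 × 9.45 = -5.19 V.
But -5.19 V < V_ov = 0.79 V, so the device is actually in triode.
In triode I_D = k_n[V_ov V_DS − ½ V_DS²] and I_D = (V_DD − V_DS)/R_D. Equating: 27.2 V_DS² − 44 V_DS + 11.8 = 0, giving V_DS = 0.339 V (the root below V_ov).
I_D = (11.8 − 0.339) / 9.45 = 1.21 mA.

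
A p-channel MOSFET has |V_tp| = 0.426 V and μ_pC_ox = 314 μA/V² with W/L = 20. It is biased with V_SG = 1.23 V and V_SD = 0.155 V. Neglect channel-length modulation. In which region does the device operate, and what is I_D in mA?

k_p = μ_pC_ox · (W/L) = 6.28 mA/V².
V_ov = V_SG − |V_tp| = 1.23 − 0.426 = 0.804 V.
Since V_SD = 0.155 V < V_ov = 0.804 V, the device is in the triode region.
I_D = k_p [V_ov · V_SD − ½ V_SD²] = 6.28 × [0.804 × 0.155 − 0.5 × 0.155²] = 0.707 mA.

Triode; I_D = 0.707 mA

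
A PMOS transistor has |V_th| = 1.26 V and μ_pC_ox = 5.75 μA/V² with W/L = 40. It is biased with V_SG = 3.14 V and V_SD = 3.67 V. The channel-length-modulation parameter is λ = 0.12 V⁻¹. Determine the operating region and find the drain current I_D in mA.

k_p = μ_pC_ox · (W/L) = 0.23 mA/V².
V_ov = V_SG − |V_th| = 3.14 − 1.26 = 1.88 V.
Since V_SD = 3.67 V ≥ V_ov = 1.88 V, the device is in saturation.
I_D = ½ k_p V_ov² (1 + λ V_SD) = 0.5 × 0.23 × 1.88² × (1 + 0.12 × 3.67) = 0.585 mA.

Saturation; I_D = 0.585 mA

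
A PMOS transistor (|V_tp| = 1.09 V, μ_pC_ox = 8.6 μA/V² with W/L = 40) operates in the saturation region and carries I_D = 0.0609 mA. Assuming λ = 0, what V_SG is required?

V_SG = 1.69 V

k_p = μ_pC_ox · (W/L) = 0.344 mA/V².
In saturation I_D = ½ k_p (V_SG − |V_tp|)², so V_SG − |V_tp| = √(2 I_D / k_p) = √(2 × 0.0609 / 0.344) = 0.595 V.
V_SG = 1.09 + 0.595 = 1.69 V.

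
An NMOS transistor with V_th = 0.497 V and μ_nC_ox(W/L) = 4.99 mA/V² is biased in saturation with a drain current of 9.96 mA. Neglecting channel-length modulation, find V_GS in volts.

V_GS = 2.49 V

In saturation I_D = ½ k_n (V_GS − V_th)², so V_GS − V_th = √(2 I_D / k_n) = √(2 × 9.96 / 4.99) = 2 V.
V_GS = 0.497 + 2 = 2.49 V.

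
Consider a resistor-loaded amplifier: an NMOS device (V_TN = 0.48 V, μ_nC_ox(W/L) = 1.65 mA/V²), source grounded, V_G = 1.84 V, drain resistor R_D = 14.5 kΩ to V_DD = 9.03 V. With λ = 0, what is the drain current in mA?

V_GS = V_G = 1.84 V, so V_ov = 1.84 − 0.48 = 1.36 V.
Assume saturation: I_D = ½ k_n V_ov² = 0.5 × 1.65 × 1.36² = 1.53 mA, giving V_DS = V_DD − I_D R_D = 9.03 − 1.53 × 14.5 = -13.1 V.
But -13.1 V < V_ov = 1.36 V, so the device is actually in triode.
In triode I_D = k_n[V_ov V_DS − ½ V_DS²] and I_D = (V_DD − V_DS)/R_D. Equating: 12 V_DS² − 33.54 V_DS + 9.03 = 0, giving V_DS = 0.302 V (the root below V_ov).
I_D = (9.03 − 0.302) / 14.5 = 0.602 mA.

I_D = 0.602 mA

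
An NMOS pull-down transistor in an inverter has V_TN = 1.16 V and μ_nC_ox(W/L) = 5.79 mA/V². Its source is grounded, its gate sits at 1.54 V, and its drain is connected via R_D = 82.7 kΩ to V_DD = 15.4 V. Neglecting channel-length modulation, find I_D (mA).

I_D = 0.185 mA

V_GS = V_G = 1.54 V, so V_ov = 1.54 − 1.16 = 0.38 V.
Assume saturation: I_D = ½ k_n V_ov² = 0.5 × 5.79 × 0.38² = 0.418 mA, giving V_DS = V_DD − I_D R_D = 15.4 − 0.418 × 82.7 = -19.2 V.
But -19.2 V < V_ov = 0.38 V, so the device is actually in triode.
In triode I_D = k_n[V_ov V_DS − ½ V_DS²] and I_D = (V_DD − V_DS)/R_D. Equating: 239 V_DS² − 183 V_DS + 15.4 = 0, giving V_DS = 0.0963 V (the root below V_ov).
I_D = (15.4 − 0.0963) / 82.7 = 0.185 mA.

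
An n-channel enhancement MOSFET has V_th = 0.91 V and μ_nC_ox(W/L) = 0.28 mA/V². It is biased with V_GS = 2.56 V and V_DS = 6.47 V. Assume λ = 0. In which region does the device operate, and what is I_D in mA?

Saturation; I_D = 0.381 mA

V_ov = V_GS − V_th = 2.56 − 0.91 = 1.65 V.
Since V_DS = 6.47 V ≥ V_ov = 1.65 V, the device is in saturation.
I_D = ½ k_n V_ov² = 0.5 × 0.28 × 1.65² = 0.381 mA.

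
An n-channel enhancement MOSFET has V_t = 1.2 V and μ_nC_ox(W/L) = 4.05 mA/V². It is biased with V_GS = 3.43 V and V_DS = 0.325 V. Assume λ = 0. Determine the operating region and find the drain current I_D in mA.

V_ov = V_GS − V_t = 3.43 − 1.2 = 2.23 V.
Since V_DS = 0.325 V < V_ov = 2.23 V, the device is in the triode region.
I_D = k_n [V_ov · V_DS − ½ V_DS²] = 4.05 × [2.23 × 0.325 − 0.5 × 0.325²] = 2.72 mA.

Triode; I_D = 2.72 mA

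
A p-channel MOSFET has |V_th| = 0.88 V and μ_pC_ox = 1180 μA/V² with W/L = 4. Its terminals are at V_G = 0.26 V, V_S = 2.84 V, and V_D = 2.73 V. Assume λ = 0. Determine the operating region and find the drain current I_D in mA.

Triode; I_D = 0.854 mA

V_SG = V_S − V_G = 2.84 − 0.26 = 2.58 V; V_SD = V_S − V_D = 2.84 − 2.73 = 0.11 V.
k_p = μ_pC_ox · (W/L) = 4.72 mA/V².
V_ov = V_SG − |V_th| = 2.58 − 0.88 = 1.7 V.
Since V_SD = 0.11 V < V_ov = 1.7 V, the device is in the triode region.
I_D = k_p [V_ov · V_SD − ½ V_SD²] = 4.72 × [1.7 × 0.11 − 0.5 × 0.11²] = 0.854 mA.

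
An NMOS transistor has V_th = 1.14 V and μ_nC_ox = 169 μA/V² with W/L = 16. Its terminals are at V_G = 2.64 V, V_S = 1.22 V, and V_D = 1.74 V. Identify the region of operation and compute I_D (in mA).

V_GS = V_G − V_S = 2.64 − 1.22 = 1.42 V; V_DS = V_D − V_S = 1.74 − 1.22 = 0.52 V.
k_n = μ_nC_ox · (W/L) = 2.704 mA/V².
V_ov = V_GS − V_th = 1.42 − 1.14 = 0.28 V.
Since V_DS = 0.52 V ≥ V_ov = 0.28 V, the device is in saturation.
I_D = ½ k_n V_ov² = 0.5 × 2.704 × 0.28² = 0.106 mA.

Saturation; I_D = 0.106 mA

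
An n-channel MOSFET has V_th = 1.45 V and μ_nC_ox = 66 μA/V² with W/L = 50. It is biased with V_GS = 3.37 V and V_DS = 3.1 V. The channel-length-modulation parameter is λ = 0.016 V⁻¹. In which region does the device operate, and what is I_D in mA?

Saturation; I_D = 6.38 mA

k_n = μ_nC_ox · (W/L) = 3.3 mA/V².
V_ov = V_GS − V_th = 3.37 − 1.45 = 1.92 V.
Since V_DS = 3.1 V ≥ V_ov = 1.92 V, the device is in saturation.
I_D = ½ k_n V_ov² (1 + λ V_DS) = 0.5 × 3.3 × 1.92² × (1 + 0.016 × 3.1) = 6.38 mA.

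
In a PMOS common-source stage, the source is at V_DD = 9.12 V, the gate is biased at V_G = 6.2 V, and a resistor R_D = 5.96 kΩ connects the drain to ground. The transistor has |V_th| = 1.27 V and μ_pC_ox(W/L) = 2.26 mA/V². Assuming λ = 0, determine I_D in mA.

V_SG = V_DD − V_G = 9.12 − 6.2 = 2.92 V, so V_ov = 2.92 − 1.27 = 1.65 V.
Assume saturation: I_D = ½ k_p V_ov² = 0.5 × 2.26 × 1.65² = 3.08 mA, giving V_SD = V_DD − I_D R_D = 9.12 − 3.08 × 5.96 = -9.22 V.
But -9.22 V < V_ov = 1.65 V, so the device is actually in triode.
In triode I_D = k_p[V_ov V_SD − ½ V_SD²] and I_D = (V_DD − V_SD)/R_D. Equating: 6.73 V_SD² − 23.22 V_SD + 9.12 = 0, giving V_SD = 0.452 V (the root below V_ov).
I_D = (9.12 − 0.452) / 5.96 = 1.45 mA.

I_D = 1.45 mA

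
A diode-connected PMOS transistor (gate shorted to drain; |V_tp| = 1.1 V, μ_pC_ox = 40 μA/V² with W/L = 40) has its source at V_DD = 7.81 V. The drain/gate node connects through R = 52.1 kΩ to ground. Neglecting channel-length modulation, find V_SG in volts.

With gate tied to drain, V_SG = V_SD ≥ V_SG − |V_tp|, so the device is in saturation.
k_p = μ_pC_ox · (W/L) = 1.6 mA/V².
KCL at the drain: ½ k_p (V_SG − |V_tp|)² = (V_DD − V_SG)/R.
Let x = V_SG − 1.1. Then 41.7 x² + x − 6.71 = 0, giving x = 0.389 V (positive root), so V_SG = 1.49 V.
I_D = (V_DD − V_SG)/R = (7.81 − 1.49) / 52.1 = 0.121 mA.

V_SG = 1.49 V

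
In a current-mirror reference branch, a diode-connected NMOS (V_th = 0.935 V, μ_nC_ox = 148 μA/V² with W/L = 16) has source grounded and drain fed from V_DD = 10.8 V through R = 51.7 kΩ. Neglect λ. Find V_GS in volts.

V_GS = 1.33 V

With gate tied to drain, V_GS = V_DS ≥ V_GS − V_th, so the device is in saturation.
k_n = μ_nC_ox · (W/L) = 2.368 mA/V².
KCL at the drain: ½ k_n (V_GS − V_th)² = (V_DD − V_GS)/R.
Let x = V_GS − 0.935. Then 61.2 x² + x − 9.865 = 0, giving x = 0.393 V (positive root), so V_GS = 1.33 V.
I_D = (V_DD − V_GS)/R = (10.8 − 1.33) / 51.7 = 0.183 mA.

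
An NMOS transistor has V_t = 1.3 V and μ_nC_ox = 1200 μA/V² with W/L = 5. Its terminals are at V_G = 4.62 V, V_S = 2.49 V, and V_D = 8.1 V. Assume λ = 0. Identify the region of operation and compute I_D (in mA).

Saturation; I_D = 2.07 mA

V_GS = V_G − V_S = 4.62 − 2.49 = 2.13 V; V_DS = V_D − V_S = 8.1 − 2.49 = 5.61 V.
k_n = μ_nC_ox · (W/L) = 6 mA/V².
V_ov = V_GS − V_t = 2.13 − 1.3 = 0.83 V.
Since V_DS = 5.61 V ≥ V_ov = 0.83 V, the device is in saturation.
I_D = ½ k_n V_ov² = 0.5 × 6 × 0.83² = 2.07 mA.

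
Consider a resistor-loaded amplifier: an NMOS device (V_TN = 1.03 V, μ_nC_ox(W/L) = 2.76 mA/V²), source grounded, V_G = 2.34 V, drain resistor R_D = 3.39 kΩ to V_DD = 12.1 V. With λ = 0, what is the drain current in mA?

I_D = 2.37 mA

V_GS = V_G = 2.34 V, so V_ov = 2.34 − 1.03 = 1.31 V.
Assume saturation: I_D = ½ k_n V_ov² = 0.5 × 2.76 × 1.31² = 2.37 mA, giving V_DS = V_DD − I_D R_D = 12.1 − 2.37 × 3.39 = 4.07 V.
V_DS = 4.07 V ≥ V_ov = 1.31 V, confirming saturation.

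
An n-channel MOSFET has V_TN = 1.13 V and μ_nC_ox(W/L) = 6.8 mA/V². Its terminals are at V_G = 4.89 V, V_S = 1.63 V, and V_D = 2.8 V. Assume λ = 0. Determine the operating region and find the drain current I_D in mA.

V_GS = V_G − V_S = 4.89 − 1.63 = 3.26 V; V_DS = V_D − V_S = 2.8 − 1.63 = 1.17 V.
V_ov = V_GS − V_TN = 3.26 − 1.13 = 2.13 V.
Since V_DS = 1.17 V < V_ov = 2.13 V, the device is in the triode region.
I_D = k_n [V_ov · V_DS − ½ V_DS²] = 6.8 × [2.13 × 1.17 − 0.5 × 1.17²] = 12.3 mA.

Triode; I_D = 12.3 mA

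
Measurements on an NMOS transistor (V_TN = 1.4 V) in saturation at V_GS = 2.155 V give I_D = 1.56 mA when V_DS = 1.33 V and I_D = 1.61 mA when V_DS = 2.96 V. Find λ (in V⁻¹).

λ = 0.0202 V⁻¹

With V_GS fixed, I_D ∝ (1 + λ V_DS) in saturation, so I_D2/I_D1 = (1 + λ V_DS2)/(1 + λ V_DS1).
1.61/1.56 = 1.032 = (1 + 2.96 λ)/(1 + 1.33 λ).
Solving: λ (I_D1 V_DS2 − I_D2 V_DS1) = I_D2 − I_D1, so λ = (1.61 − 1.56) / (1.56 × 2.96 − 1.61 × 1.33) = 0.05 / 2.48 = 0.0202 V⁻¹.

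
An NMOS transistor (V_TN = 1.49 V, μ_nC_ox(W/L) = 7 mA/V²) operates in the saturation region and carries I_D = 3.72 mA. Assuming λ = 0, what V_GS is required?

V_GS = 2.52 V

In saturation I_D = ½ k_n (V_GS − V_TN)², so V_GS − V_TN = √(2 I_D / k_n) = √(2 × 3.72 / 7) = 1.03 V.
V_GS = 1.49 + 1.03 = 2.52 V.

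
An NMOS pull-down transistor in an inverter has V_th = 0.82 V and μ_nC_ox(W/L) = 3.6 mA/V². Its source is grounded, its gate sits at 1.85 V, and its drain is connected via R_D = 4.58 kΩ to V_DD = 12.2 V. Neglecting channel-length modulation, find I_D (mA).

I_D = 1.91 mA

V_GS = V_G = 1.85 V, so V_ov = 1.85 − 0.82 = 1.03 V.
Assume saturation: I_D = ½ k_n V_ov² = 0.5 × 3.6 × 1.03² = 1.91 mA, giving V_DS = V_DD − I_D R_D = 12.2 − 1.91 × 4.58 = 3.45 V.
V_DS = 3.45 V ≥ V_ov = 1.03 V, confirming saturation.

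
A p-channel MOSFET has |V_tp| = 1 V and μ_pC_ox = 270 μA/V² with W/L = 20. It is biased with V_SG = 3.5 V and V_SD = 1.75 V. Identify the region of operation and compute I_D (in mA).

k_p = μ_pC_ox · (W/L) = 5.4 mA/V².
V_ov = V_SG − |V_tp| = 3.5 − 1 = 2.5 V.
Since V_SD = 1.75 V < V_ov = 2.5 V, the device is in the triode region.
I_D = k_p [V_ov · V_SD − ½ V_SD²] = 5.4 × [2.5 × 1.75 − 0.5 × 1.75²] = 15.4 mA.

Triode; I_D = 15.4 mA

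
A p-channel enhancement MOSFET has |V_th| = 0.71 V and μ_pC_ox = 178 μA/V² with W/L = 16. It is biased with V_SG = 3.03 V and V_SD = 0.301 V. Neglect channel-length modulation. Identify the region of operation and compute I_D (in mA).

k_p = μ_pC_ox · (W/L) = 2.848 mA/V².
V_ov = V_SG − |V_th| = 3.03 − 0.71 = 2.32 V.
Since V_SD = 0.301 V < V_ov = 2.32 V, the device is in the triode region.
I_D = k_p [V_ov · V_SD − ½ V_SD²] = 2.848 × [2.32 × 0.301 − 0.5 × 0.301²] = 1.86 mA.

Triode; I_D = 1.86 mA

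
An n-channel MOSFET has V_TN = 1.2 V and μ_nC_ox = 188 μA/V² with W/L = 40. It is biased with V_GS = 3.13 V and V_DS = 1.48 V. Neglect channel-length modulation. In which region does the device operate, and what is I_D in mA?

Triode; I_D = 13.2 mA

k_n = μ_nC_ox · (W/L) = 7.52 mA/V².
V_ov = V_GS − V_TN = 3.13 − 1.2 = 1.93 V.
Since V_DS = 1.48 V < V_ov = 1.93 V, the device is in the triode region.
I_D = k_n [V_ov · V_DS − ½ V_DS²] = 7.52 × [1.93 × 1.48 − 0.5 × 1.48²] = 13.2 mA.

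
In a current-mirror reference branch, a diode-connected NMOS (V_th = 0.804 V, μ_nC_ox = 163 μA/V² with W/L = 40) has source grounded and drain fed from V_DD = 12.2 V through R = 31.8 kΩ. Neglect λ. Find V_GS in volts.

V_GS = 1.13 V

With gate tied to drain, V_GS = V_DS ≥ V_GS − V_th, so the device is in saturation.
k_n = μ_nC_ox · (W/L) = 6.52 mA/V².
KCL at the drain: ½ k_n (V_GS − V_th)² = (V_DD − V_GS)/R.
Let x = V_GS − 0.804. Then 104 x² + x − 11.4 = 0, giving x = 0.327 V (positive root), so V_GS = 1.13 V.
I_D = (V_DD − V_GS)/R = (12.2 − 1.13) / 31.8 = 0.348 mA.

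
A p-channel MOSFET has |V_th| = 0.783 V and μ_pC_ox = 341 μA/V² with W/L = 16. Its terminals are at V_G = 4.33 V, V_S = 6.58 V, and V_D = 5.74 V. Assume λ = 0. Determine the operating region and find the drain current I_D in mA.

V_SG = V_S − V_G = 6.58 − 4.33 = 2.25 V; V_SD = V_S − V_D = 6.58 − 5.74 = 0.84 V.
k_p = μ_pC_ox · (W/L) = 5.456 mA/V².
V_ov = V_SG − |V_th| = 2.25 − 0.783 = 1.47 V.
Since V_SD = 0.84 V < V_ov = 1.47 V, the device is in the triode region.
I_D = k_p [V_ov · V_SD − ½ V_SD²] = 5.456 × [1.47 × 0.84 − 0.5 × 0.84²] = 4.8 mA.

Triode; I_D = 4.80 mA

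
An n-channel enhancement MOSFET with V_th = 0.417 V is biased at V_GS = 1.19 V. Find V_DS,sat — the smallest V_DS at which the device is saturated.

V_DS,sat = 0.773 V

The boundary between triode and saturation is V_DS = V_GS − V_th = V_ov.
V_ov = 1.19 − 0.417 = 0.773 V.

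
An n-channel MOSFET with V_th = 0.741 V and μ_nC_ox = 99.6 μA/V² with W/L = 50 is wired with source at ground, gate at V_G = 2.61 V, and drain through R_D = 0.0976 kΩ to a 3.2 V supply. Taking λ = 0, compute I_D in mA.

I_D = 8.70 mA

V_GS = V_G = 2.61 V, so V_ov = 2.61 − 0.741 = 1.87 V.
k_n = μ_nC_ox · (W/L) = 4.98 mA/V².
Assume saturation: I_D = ½ k_n V_ov² = 0.5 × 4.98 × 1.87² = 8.7 mA, giving V_DS = V_DD − I_D R_D = 3.2 − 8.7 × 0.0976 = 2.35 V.
V_DS = 2.35 V ≥ V_ov = 1.87 V, confirming saturation.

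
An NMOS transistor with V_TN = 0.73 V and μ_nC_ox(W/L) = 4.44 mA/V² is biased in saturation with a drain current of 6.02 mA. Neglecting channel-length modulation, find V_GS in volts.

V_GS = 2.38 V

In saturation I_D = ½ k_n (V_GS − V_TN)², so V_GS − V_TN = √(2 I_D / k_n) = √(2 × 6.02 / 4.44) = 1.65 V.
V_GS = 0.73 + 1.65 = 2.38 V.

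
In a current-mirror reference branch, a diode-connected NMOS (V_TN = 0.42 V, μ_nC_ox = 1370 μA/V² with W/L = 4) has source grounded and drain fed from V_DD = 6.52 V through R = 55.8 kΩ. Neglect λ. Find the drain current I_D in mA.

I_D = 0.106 mA

With gate tied to drain, V_GS = V_DS ≥ V_GS − V_TN, so the device is in saturation.
k_n = μ_nC_ox · (W/L) = 5.48 mA/V².
KCL at the drain: ½ k_n (V_GS − V_TN)² = (V_DD − V_GS)/R.
Let x = V_GS − 0.42. Then 153 x² + x − 6.1 = 0, giving x = 0.196 V (positive root), so V_GS = 0.616 V.
I_D = (V_DD − V_GS)/R = (6.52 − 0.616) / 55.8 = 0.106 mA.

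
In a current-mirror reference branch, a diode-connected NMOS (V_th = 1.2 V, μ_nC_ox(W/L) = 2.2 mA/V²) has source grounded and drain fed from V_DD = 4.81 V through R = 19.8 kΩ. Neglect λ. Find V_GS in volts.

With gate tied to drain, V_GS = V_DS ≥ V_GS − V_th, so the device is in saturation.
KCL at the drain: ½ k_n (V_GS − V_th)² = (V_DD − V_GS)/R.
Let x = V_GS − 1.2. Then 21.8 x² + x − 3.61 = 0, giving x = 0.385 V (positive root), so V_GS = 1.58 V.
I_D = (V_DD − V_GS)/R = (4.81 − 1.58) / 19.8 = 0.163 mA.

V_GS = 1.58 V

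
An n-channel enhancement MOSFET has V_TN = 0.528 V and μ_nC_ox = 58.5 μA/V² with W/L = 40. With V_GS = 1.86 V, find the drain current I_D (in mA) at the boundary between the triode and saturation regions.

I_D = 2.08 mA

At the boundary V_DS = V_ov = V_GS − V_TN = 1.86 − 0.528 = 1.33 V.
k_n = μ_nC_ox · (W/L) = 2.34 mA/V².
I_D = ½ k_n V_ov² = 0.5 × 2.34 × 1.33² = 2.08 mA.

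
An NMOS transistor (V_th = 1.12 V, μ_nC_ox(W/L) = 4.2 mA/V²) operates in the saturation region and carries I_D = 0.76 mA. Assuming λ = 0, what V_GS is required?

V_GS = 1.72 V

In saturation I_D = ½ k_n (V_GS − V_th)², so V_GS − V_th = √(2 I_D / k_n) = √(2 × 0.76 / 4.2) = 0.602 V.
V_GS = 1.12 + 0.602 = 1.72 V.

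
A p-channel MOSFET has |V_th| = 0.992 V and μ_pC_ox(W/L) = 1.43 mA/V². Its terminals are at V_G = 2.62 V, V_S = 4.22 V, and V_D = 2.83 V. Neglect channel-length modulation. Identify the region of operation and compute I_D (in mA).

V_SG = V_S − V_G = 4.22 − 2.62 = 1.6 V; V_SD = V_S − V_D = 4.22 − 2.83 = 1.39 V.
V_ov = V_SG − |V_th| = 1.6 − 0.992 = 0.608 V.
Since V_SD = 1.39 V ≥ V_ov = 0.608 V, the device is in saturation.
I_D = ½ k_p V_ov² = 0.5 × 1.43 × 0.608² = 0.264 mA.

Saturation; I_D = 0.264 mA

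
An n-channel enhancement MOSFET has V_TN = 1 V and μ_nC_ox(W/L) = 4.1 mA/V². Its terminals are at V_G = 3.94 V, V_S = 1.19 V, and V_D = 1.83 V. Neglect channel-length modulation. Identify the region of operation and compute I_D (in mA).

Triode; I_D = 3.75 mA

V_GS = V_G − V_S = 3.94 − 1.19 = 2.75 V; V_DS = V_D − V_S = 1.83 − 1.19 = 0.64 V.
V_ov = V_GS − V_TN = 2.75 − 1 = 1.75 V.
Since V_DS = 0.64 V < V_ov = 1.75 V, the device is in the triode region.
I_D = k_n [V_ov · V_DS − ½ V_DS²] = 4.1 × [1.75 × 0.64 − 0.5 × 0.64²] = 3.75 mA.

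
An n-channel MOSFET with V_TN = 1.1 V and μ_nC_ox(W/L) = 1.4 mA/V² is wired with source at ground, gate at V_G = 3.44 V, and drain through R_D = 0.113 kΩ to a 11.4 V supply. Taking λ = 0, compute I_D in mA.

V_GS = V_G = 3.44 V, so V_ov = 3.44 − 1.1 = 2.34 V.
Assume saturation: I_D = ½ k_n V_ov² = 0.5 × 1.4 × 2.34² = 3.83 mA, giving V_DS = V_DD − I_D R_D = 11.4 − 3.83 × 0.113 = 11 V.
V_DS = 11 V ≥ V_ov = 2.34 V, confirming saturation.

I_D = 3.83 mA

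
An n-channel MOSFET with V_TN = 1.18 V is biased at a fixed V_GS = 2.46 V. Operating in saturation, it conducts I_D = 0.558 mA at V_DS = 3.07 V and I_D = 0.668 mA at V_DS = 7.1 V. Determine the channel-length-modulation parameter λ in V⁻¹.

λ = 0.0576 V⁻¹

With V_GS fixed, I_D ∝ (1 + λ V_DS) in saturation, so I_D2/I_D1 = (1 + λ V_DS2)/(1 + λ V_DS1).
0.668/0.558 = 1.197 = (1 + 7.1 λ)/(1 + 3.07 λ).
Solving: λ (I_D1 V_DS2 − I_D2 V_DS1) = I_D2 − I_D1, so λ = (0.668 − 0.558) / (0.558 × 7.1 − 0.668 × 3.07) = 0.11 / 1.91 = 0.0576 V⁻¹.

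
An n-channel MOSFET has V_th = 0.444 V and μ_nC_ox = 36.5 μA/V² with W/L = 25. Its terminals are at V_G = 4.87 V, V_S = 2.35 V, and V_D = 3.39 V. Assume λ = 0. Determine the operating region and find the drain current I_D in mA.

Triode; I_D = 1.48 mA

V_GS = V_G − V_S = 4.87 − 2.35 = 2.52 V; V_DS = V_D − V_S = 3.39 − 2.35 = 1.04 V.
k_n = μ_nC_ox · (W/L) = 0.9125 mA/V².
V_ov = V_GS − V_th = 2.52 − 0.444 = 2.08 V.
Since V_DS = 1.04 V < V_ov = 2.08 V, the device is in the triode region.
I_D = k_n [V_ov · V_DS − ½ V_DS²] = 0.9125 × [2.08 × 1.04 − 0.5 × 1.04²] = 1.48 mA.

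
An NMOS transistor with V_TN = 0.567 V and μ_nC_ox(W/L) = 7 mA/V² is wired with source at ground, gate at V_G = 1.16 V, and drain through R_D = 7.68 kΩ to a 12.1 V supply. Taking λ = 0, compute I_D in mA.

I_D = 1.23 mA

V_GS = V_G = 1.16 V, so V_ov = 1.16 − 0.567 = 0.593 V.
Assume saturation: I_D = ½ k_n V_ov² = 0.5 × 7 × 0.593² = 1.23 mA, giving V_DS = V_DD − I_D R_D = 12.1 − 1.23 × 7.68 = 2.65 V.
V_DS = 2.65 V ≥ V_ov = 0.593 V, confirming saturation.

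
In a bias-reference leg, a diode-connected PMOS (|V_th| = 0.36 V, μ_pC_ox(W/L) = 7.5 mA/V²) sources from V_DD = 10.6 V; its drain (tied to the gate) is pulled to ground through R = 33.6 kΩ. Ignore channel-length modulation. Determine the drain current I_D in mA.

I_D = 0.296 mA

With gate tied to drain, V_SG = V_SD ≥ V_SG − |V_th|, so the device is in saturation.
KCL at the drain: ½ k_p (V_SG − |V_th|)² = (V_DD − V_SG)/R.
Let x = V_SG − 0.36. Then 126 x² + x − 10.24 = 0, giving x = 0.281 V (positive root), so V_SG = 0.641 V.
I_D = (V_DD − V_SG)/R = (10.6 − 0.641) / 33.6 = 0.296 mA.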